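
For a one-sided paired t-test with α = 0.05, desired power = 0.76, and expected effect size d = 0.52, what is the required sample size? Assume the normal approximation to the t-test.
n = 21 pairs

Sample size formula (paired t-test, normal approximation):
n = ((z_α + z_β) / d)²

z_α = 1.645 (for α = 0.05, one-sided)
z_β = 0.706 (for power = 0.76)
d = 0.52

n = ((1.645 + 0.706) / 0.52)²
n = (4.521)²
n ≈ 20.44
Round up to the next whole number: n = 21 pairs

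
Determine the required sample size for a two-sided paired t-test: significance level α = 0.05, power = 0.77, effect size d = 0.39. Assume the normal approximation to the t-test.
n = 48 pairs

Sample size formula (paired t-test, normal approximation):
n = ((z_{α/2} + z_β) / d)²

z_{α/2} = 1.960 (for α = 0.05, two-sided)
z_β = 0.739 (for power = 0.77)
d = 0.39

n = ((1.960 + 0.739) / 0.39)²
n = (6.921)²
n ≈ 47.90
Round up to the next whole number: n = 48 pairs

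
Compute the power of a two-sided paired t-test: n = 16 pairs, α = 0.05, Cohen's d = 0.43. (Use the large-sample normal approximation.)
Power ≈ 0.41

Power calculation (paired t-test, normal approximation):
z_β = d · √n - z_{α/2}
z_β = 0.43 · √16 - 1.960
z_β = 0.43 · 4.000 - 1.960
z_β = -0.240

Power = Φ(z_β) = Φ(-0.240) ≈ 0.405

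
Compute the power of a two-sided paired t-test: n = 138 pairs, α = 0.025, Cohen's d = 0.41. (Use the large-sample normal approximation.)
Power ≈ 0.99

Power calculation (paired t-test, normal approximation):
z_β = d · √n - z_{α/2}
z_β = 0.41 · √138 - 2.241
z_β = 0.41 · 11.747 - 2.241
z_β = 2.575

Power = Φ(z_β) = Φ(2.575) ≈ 0.995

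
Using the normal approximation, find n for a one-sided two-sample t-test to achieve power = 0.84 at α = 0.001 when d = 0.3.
n = 371 per group

Sample size formula (two-sample t-test, normal approximation):
n = 2 · ((z_α + z_β) / d)²

z_α = 3.090 (for α = 0.001, one-sided)
z_β = 0.994 (for power = 0.84)
d = 0.3

n = 2 · ((3.090 + 0.994) / 0.3)²
n = 2 · (13.613)²
n ≈ 370.63
Round up to the next whole number: n = 371 per group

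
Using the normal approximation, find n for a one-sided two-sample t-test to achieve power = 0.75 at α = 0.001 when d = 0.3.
n = 315 per group

Sample size formula (two-sample t-test, normal approximation):
n = 2 · ((z_α + z_β) / d)²

z_α = 3.090 (for α = 0.001, one-sided)
z_β = 0.674 (for power = 0.75)
d = 0.3

n = 2 · ((3.090 + 0.674) / 0.3)²
n = 2 · (12.547)²
n ≈ 314.85
Round up to the next whole number: n = 315 per group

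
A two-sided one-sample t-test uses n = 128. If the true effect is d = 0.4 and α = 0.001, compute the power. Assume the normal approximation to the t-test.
Power ≈ 0.89

Power calculation (one-sample t-test, normal approximation):
z_β = d · √n - z_{α/2}
z_β = 0.4 · √128 - 3.291
z_β = 0.4 · 11.314 - 3.291
z_β = 1.235

Power = Φ(z_β) = Φ(1.235) ≈ 0.892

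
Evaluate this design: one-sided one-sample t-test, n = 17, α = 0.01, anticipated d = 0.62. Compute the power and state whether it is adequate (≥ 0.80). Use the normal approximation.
Power ≈ 0.59; the study is underpowered (power < 0.80)

Power calculation (one-sample t-test, normal approximation):
z_β = d · √n - z_α
z_β = 0.62 · √17 - 2.326
z_β = 0.62 · 4.123 - 2.326
z_β = 0.230

Power = Φ(z_β) = Φ(0.230) ≈ 0.591

Effect size d = 0.62 is medium by Cohen's convention (0.2/0.5/0.8).

Threshold: power ≥ 0.80 is conventionally adequate.
Power ≈ 0.59 → the study is underpowered (power < 0.80).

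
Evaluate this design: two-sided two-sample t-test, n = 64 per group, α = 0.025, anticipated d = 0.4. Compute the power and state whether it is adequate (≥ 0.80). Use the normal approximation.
Power ≈ 0.51; the study is underpowered (power < 0.80)

Power calculation (two-sample t-test, normal approximation):
z_β = d · √(n/2) - z_{α/2}
z_β = 0.4 · √(64/2) - 2.241
z_β = 0.4 · 5.657 - 2.241
z_β = 0.021

Power = Φ(z_β) = Φ(0.021) ≈ 0.509

Effect size d = 0.4 is small by Cohen's convention (0.2/0.5/0.8).

Threshold: power ≥ 0.80 is conventionally adequate.
Power ≈ 0.51 → the study is underpowered (power < 0.80).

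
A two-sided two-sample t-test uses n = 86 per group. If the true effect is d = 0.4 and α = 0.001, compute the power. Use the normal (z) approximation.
Power ≈ 0.25

Power calculation (two-sample t-test, normal approximation):
z_β = d · √(n/2) - z_{α/2}
z_β = 0.4 · √(86/2) - 3.291
z_β = 0.4 · 6.557 - 3.291
z_β = -0.668

Power = Φ(z_β) = Φ(-0.668) ≈ 0.252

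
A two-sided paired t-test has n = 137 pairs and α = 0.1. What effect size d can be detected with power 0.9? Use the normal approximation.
d ≈ 0.25

Minimum detectable effect (paired t-test, normal approximation):
d = (z_{α/2} + z_β) / √n
d = (1.645 + 1.282) / √137
d = 2.926 / 11.705
d ≈ 0.25

By Cohen's convention (0.2 small / 0.5 medium / 0.8 large): small effect.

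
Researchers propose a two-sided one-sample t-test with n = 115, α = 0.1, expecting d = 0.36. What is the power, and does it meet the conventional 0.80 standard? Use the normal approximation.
Power ≈ 0.99; the study is adequately powered (power ≥ 0.80)

Power calculation (one-sample t-test, normal approximation):
z_β = d · √n - z_{α/2}
z_β = 0.36 · √115 - 1.645
z_β = 0.36 · 10.724 - 1.645
z_β = 2.216

Power = Φ(z_β) = Φ(2.216) ≈ 0.987

Effect size d = 0.36 is small by Cohen's convention (0.2/0.5/0.8).

Threshold: power ≥ 0.80 is conventionally adequate.
Power ≈ 0.99 → the study is adequately powered (power ≥ 0.80).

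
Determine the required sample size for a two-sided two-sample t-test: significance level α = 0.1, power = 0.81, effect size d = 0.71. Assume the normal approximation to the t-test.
n = 26 per group

Sample size formula (two-sample t-test, normal approximation):
n = 2 · ((z_{α/2} + z_β) / d)²

z_{α/2} = 1.645 (for α = 0.1, two-sided)
z_β = 0.878 (for power = 0.81)
d = 0.71

n = 2 · ((1.645 + 0.878) / 0.71)²
n = 2 · (3.554)²
n ≈ 25.26
Round up to the next whole number: n = 26 per group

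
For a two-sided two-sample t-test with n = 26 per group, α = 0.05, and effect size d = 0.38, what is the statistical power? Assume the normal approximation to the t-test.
Power ≈ 0.28

Power calculation (two-sample t-test, normal approximation):
z_β = d · √(n/2) - z_{α/2}
z_β = 0.38 · √(26/2) - 1.960
z_β = 0.38 · 3.606 - 1.960
z_β = -0.590

Power = Φ(z_β) = Φ(-0.590) ≈ 0.278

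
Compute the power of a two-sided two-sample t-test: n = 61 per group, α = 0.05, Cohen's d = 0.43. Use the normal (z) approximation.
Power ≈ 0.66

Power calculation (two-sample t-test, normal approximation):
z_β = d · √(n/2) - z_{α/2}
z_β = 0.43 · √(61/2) - 1.960
z_β = 0.43 · 5.523 - 1.960
z_β = 0.415

Power = Φ(z_β) = Φ(0.415) ≈ 0.661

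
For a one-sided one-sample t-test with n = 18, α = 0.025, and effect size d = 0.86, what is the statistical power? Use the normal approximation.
Power ≈ 0.95

Power calculation (one-sample t-test, normal approximation):
z_β = d · √n - z_α
z_β = 0.86 · √18 - 1.960
z_β = 0.86 · 4.243 - 1.960
z_β = 1.689

Power = Φ(z_β) = Φ(1.689) ≈ 0.954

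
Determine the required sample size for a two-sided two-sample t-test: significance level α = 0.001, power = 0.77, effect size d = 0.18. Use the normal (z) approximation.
n = 1003 per group

Sample size formula (two-sample t-test, normal approximation):
n = 2 · ((z_{α/2} + z_β) / d)²

z_{α/2} = 3.291 (for α = 0.001, two-sided)
z_β = 0.739 (for power = 0.77)
d = 0.18

n = 2 · ((3.291 + 0.739) / 0.18)²
n = 2 · (22.389)²
n ≈ 1002.53
Round up to the next whole number: n = 1003 per group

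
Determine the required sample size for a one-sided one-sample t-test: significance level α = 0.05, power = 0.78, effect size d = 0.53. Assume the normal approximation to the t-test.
n = 21

Sample size formula (one-sample t-test, normal approximation):
n = ((z_α + z_β) / d)²

z_α = 1.645 (for α = 0.05, one-sided)
z_β = 0.772 (for power = 0.78)
d = 0.53

n = ((1.645 + 0.772) / 0.53)²
n = (4.560)²
n ≈ 20.79
Round up to the next whole number: n = 21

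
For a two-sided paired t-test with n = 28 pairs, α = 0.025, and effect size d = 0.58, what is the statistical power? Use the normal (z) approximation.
Power ≈ 0.80

Power calculation (paired t-test, normal approximation):
z_β = d · √n - z_{α/2}
z_β = 0.58 · √28 - 2.241
z_β = 0.58 · 5.292 - 2.241
z_β = 0.828

Power = Φ(z_β) = Φ(0.828) ≈ 0.796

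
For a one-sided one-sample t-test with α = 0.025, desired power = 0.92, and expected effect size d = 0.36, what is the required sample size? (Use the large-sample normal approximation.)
n = 88

Sample size formula (one-sample t-test, normal approximation):
n = ((z_α + z_β) / d)²

z_α = 1.960 (for α = 0.025, one-sided)
z_β = 1.405 (for power = 0.92)
d = 0.36

n = ((1.960 + 1.405) / 0.36)²
n = (9.347)²
n ≈ 87.37
Round up to the next whole number: n = 88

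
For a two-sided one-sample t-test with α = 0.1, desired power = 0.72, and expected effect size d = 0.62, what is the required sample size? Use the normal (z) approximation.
n = 13

Sample size formula (one-sample t-test, normal approximation):
n = ((z_{α/2} + z_β) / d)²

z_{α/2} = 1.645 (for α = 0.1, two-sided)
z_β = 0.583 (for power = 0.72)
d = 0.62

n = ((1.645 + 0.583) / 0.62)²
n = (3.594)²
n ≈ 12.92
Round up to the next whole number: n = 13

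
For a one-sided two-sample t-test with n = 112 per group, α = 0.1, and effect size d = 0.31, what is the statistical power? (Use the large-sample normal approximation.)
Power ≈ 0.85

Power calculation (two-sample t-test, normal approximation):
z_β = d · √(n/2) - z_α
z_β = 0.31 · √(112/2) - 1.282
z_β = 0.31 · 7.483 - 1.282
z_β = 1.038

Power = Φ(z_β) = Φ(1.038) ≈ 0.850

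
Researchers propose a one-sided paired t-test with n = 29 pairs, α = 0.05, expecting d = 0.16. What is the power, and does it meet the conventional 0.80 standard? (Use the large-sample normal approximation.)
Power ≈ 0.22; the study is underpowered (power < 0.80)

Power calculation (paired t-test, normal approximation):
z_β = d · √n - z_α
z_β = 0.16 · √29 - 1.645
z_β = 0.16 · 5.385 - 1.645
z_β = -0.783

Power = Φ(z_β) = Φ(-0.783) ≈ 0.217

Effect size d = 0.16 is very small by Cohen's convention (0.2/0.5/0.8).

Threshold: power ≥ 0.80 is conventionally adequate.
Power ≈ 0.22 → the study is underpowered (power < 0.80).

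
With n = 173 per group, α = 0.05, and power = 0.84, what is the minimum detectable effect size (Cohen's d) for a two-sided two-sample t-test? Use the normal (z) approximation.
d ≈ 0.32

Minimum detectable effect (two-sample t-test, normal approximation):
d = (z_{α/2} + z_β) / √(n/2)
d = (1.960 + 0.994) / √(173/2)
d = 2.954 / 9.301
d ≈ 0.32

By Cohen's convention (0.2 small / 0.5 medium / 0.8 large): small effect.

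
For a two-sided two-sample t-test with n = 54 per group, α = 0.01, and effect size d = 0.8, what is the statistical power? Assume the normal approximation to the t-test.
Power ≈ 0.94

Power calculation (two-sample t-test, normal approximation):
z_β = d · √(n/2) - z_{α/2}
z_β = 0.8 · √(54/2) - 2.576
z_β = 0.8 · 5.196 - 2.576
z_β = 1.581

Power = Φ(z_β) = Φ(1.581) ≈ 0.943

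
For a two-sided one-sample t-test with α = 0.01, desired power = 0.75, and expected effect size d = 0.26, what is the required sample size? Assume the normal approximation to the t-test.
n = 157

Sample size formula (one-sample t-test, normal approximation):
n = ((z_{α/2} + z_β) / d)²

z_{α/2} = 2.576 (for α = 0.01, two-sided)
z_β = 0.674 (for power = 0.75)
d = 0.26

n = ((2.576 + 0.674) / 0.26)²
n = (12.500)²
n ≈ 156.25
Round up to the next whole number: n = 157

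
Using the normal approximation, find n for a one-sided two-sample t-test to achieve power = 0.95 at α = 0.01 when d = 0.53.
n = 113 per group

Sample size formula (two-sample t-test, normal approximation):
n = 2 · ((z_α + z_β) / d)²

z_α = 2.326 (for α = 0.01, one-sided)
z_β = 1.645 (for power = 0.95)
d = 0.53

n = 2 · ((2.326 + 1.645) / 0.53)²
n = 2 · (7.492)²
n ≈ 112.26
Round up to the next whole number: n = 113 per group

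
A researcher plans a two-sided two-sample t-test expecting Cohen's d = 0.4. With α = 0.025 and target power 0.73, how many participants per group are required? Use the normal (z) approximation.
n = 102 per group

Sample size formula (two-sample t-test, normal approximation):
n = 2 · ((z_{α/2} + z_β) / d)²

z_{α/2} = 2.241 (for α = 0.025, two-sided)
z_β = 0.613 (for power = 0.73)
d = 0.4

n = 2 · ((2.241 + 0.613) / 0.4)²
n = 2 · (7.135)²
n ≈ 101.82
Round up to the next whole number: n = 102 per group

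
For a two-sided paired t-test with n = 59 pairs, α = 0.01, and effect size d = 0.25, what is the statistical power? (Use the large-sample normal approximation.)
Power ≈ 0.26

Power calculation (paired t-test, normal approximation):
z_β = d · √n - z_{α/2}
z_β = 0.25 · √59 - 2.576
z_β = 0.25 · 7.681 - 2.576
z_β = -0.656

Power = Φ(z_β) = Φ(-0.656) ≈ 0.256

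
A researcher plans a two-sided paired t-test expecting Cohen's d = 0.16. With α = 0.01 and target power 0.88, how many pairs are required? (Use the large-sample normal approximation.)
n = 550 pairs

Sample size formula (paired t-test, normal approximation):
n = ((z_{α/2} + z_β) / d)²

z_{α/2} = 2.576 (for α = 0.01, two-sided)
z_β = 1.175 (for power = 0.88)
d = 0.16

n = ((2.576 + 1.175) / 0.16)²
n = (23.444)²
n ≈ 549.62
Round up to the next whole number: n = 550 pairs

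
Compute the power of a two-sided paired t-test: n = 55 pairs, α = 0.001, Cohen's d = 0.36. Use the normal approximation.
Power ≈ 0.27

Power calculation (paired t-test, normal approximation):
z_β = d · √n - z_{α/2}
z_β = 0.36 · √55 - 3.291
z_β = 0.36 · 7.416 - 3.291
z_β = -0.621

Power = Φ(z_β) = Φ(-0.621) ≈ 0.267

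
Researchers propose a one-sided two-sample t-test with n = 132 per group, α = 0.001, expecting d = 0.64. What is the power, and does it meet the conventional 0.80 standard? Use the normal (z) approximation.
Power ≈ 0.98; the study is adequately powered (power ≥ 0.80)

Power calculation (two-sample t-test, normal approximation):
z_β = d · √(n/2) - z_α
z_β = 0.64 · √(132/2) - 3.090
z_β = 0.64 · 8.124 - 3.090
z_β = 2.109

Power = Φ(z_β) = Φ(2.109) ≈ 0.983

Effect size d = 0.64 is medium by Cohen's convention (0.2/0.5/0.8).

Threshold: power ≥ 0.80 is conventionally adequate.
Power ≈ 0.98 → the study is adequately powered (power ≥ 0.80).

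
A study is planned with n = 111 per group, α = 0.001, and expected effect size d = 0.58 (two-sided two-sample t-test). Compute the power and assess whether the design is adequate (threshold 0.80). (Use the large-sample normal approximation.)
Power ≈ 0.85; the study is adequately powered (power ≥ 0.80)

Power calculation (two-sample t-test, normal approximation):
z_β = d · √(n/2) - z_{α/2}
z_β = 0.58 · √(111/2) - 3.291
z_β = 0.58 · 7.450 - 3.291
z_β = 1.030

Power = Φ(z_β) = Φ(1.030) ≈ 0.849

Effect size d = 0.58 is medium by Cohen's convention (0.2/0.5/0.8).

Threshold: power ≥ 0.80 is conventionally adequate.
Power ≈ 0.85 → the study is adequately powered (power ≥ 0.80).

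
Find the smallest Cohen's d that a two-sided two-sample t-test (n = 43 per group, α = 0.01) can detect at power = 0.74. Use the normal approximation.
d ≈ 0.69

Minimum detectable effect (two-sample t-test, normal approximation):
d = (z_{α/2} + z_β) / √(n/2)
d = (2.576 + 0.643) / √(43/2)
d = 3.219 / 4.637
d ≈ 0.69

By Cohen's convention (0.2 small / 0.5 medium / 0.8 large): medium effect.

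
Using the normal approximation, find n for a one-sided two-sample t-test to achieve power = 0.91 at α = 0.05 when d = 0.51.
n = 69 per group

Sample size formula (two-sample t-test, normal approximation):
n = 2 · ((z_α + z_β) / d)²

z_α = 1.645 (for α = 0.05, one-sided)
z_β = 1.341 (for power = 0.91)
d = 0.51

n = 2 · ((1.645 + 1.341) / 0.51)²
n = 2 · (5.855)²
n ≈ 68.56
Round up to the next whole number: n = 69 per group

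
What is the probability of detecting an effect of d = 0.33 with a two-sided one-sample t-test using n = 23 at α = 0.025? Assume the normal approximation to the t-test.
Power ≈ 0.26

Power calculation (one-sample t-test, normal approximation):
z_β = d · √n - z_{α/2}
z_β = 0.33 · √23 - 2.241
z_β = 0.33 · 4.796 - 2.241
z_β = -0.659

Power = Φ(z_β) = Φ(-0.659) ≈ 0.255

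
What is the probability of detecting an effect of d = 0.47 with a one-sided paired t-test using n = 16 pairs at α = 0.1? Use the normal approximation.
Power ≈ 0.73

Power calculation (paired t-test, normal approximation):
z_β = d · √n - z_α
z_β = 0.47 · √16 - 1.282
z_β = 0.47 · 4.000 - 1.282
z_β = 0.598

Power = Φ(z_β) = Φ(0.598) ≈ 0.725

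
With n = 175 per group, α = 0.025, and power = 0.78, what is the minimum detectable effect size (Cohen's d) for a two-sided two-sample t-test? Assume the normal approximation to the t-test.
d ≈ 0.32

Minimum detectable effect (two-sample t-test, normal approximation):
d = (z_{α/2} + z_β) / √(n/2)
d = (2.241 + 0.772) / √(175/2)
d = 3.014 / 9.354
d ≈ 0.32

By Cohen's convention (0.2 small / 0.5 medium / 0.8 large): small effect.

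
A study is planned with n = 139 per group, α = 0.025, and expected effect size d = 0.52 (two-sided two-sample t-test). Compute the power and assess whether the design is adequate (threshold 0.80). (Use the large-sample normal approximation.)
Power ≈ 0.98; the study is adequately powered (power ≥ 0.80)

Power calculation (two-sample t-test, normal approximation):
z_β = d · √(n/2) - z_{α/2}
z_β = 0.52 · √(139/2) - 2.241
z_β = 0.52 · 8.337 - 2.241
z_β = 2.094

Power = Φ(z_β) = Φ(2.094) ≈ 0.982

Effect size d = 0.52 is medium by Cohen's convention (0.2/0.5/0.8).

Threshold: power ≥ 0.80 is conventionally adequate.
Power ≈ 0.98 → the study is adequately powered (power ≥ 0.80).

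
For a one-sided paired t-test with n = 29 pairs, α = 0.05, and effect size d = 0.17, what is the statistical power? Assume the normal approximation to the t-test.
Power ≈ 0.23

Power calculation (paired t-test, normal approximation):
z_β = d · √n - z_α
z_β = 0.17 · √29 - 1.645
z_β = 0.17 · 5.385 - 1.645
z_β = -0.729

Power = Φ(z_β) = Φ(-0.729) ≈ 0.233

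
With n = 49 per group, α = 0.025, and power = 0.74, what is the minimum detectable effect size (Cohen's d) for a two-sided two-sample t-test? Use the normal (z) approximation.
d ≈ 0.58

Minimum detectable effect (two-sample t-test, normal approximation):
d = (z_{α/2} + z_β) / √(n/2)
d = (2.241 + 0.643) / √(49/2)
d = 2.885 / 4.950
d ≈ 0.58

By Cohen's convention (0.2 small / 0.5 medium / 0.8 large): medium effect.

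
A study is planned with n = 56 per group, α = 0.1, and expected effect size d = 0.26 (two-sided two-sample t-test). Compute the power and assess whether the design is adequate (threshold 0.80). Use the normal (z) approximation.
Power ≈ 0.39; the study is underpowered (power < 0.80)

Power calculation (two-sample t-test, normal approximation):
z_β = d · √(n/2) - z_{α/2}
z_β = 0.26 · √(56/2) - 1.645
z_β = 0.26 · 5.292 - 1.645
z_β = -0.269

Power = Φ(z_β) = Φ(-0.269) ≈ 0.394

Effect size d = 0.26 is small by Cohen's convention (0.2/0.5/0.8).

Threshold: power ≥ 0.80 is conventionally adequate.
Power ≈ 0.39 → the study is underpowered (power < 0.80).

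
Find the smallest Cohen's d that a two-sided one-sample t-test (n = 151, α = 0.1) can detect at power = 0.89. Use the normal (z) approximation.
d ≈ 0.23

Minimum detectable effect (one-sample t-test, normal approximation):
d = (z_{α/2} + z_β) / √n
d = (1.645 + 1.227) / √151
d = 2.871 / 12.288
d ≈ 0.23

By Cohen's convention (0.2 small / 0.5 medium / 0.8 large): small effect.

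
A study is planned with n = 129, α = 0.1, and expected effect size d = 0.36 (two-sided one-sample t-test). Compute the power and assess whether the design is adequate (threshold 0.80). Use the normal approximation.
Power ≈ 0.99; the study is adequately powered (power ≥ 0.80)

Power calculation (one-sample t-test, normal approximation):
z_β = d · √n - z_{α/2}
z_β = 0.36 · √129 - 1.645
z_β = 0.36 · 11.358 - 1.645
z_β = 2.444

Power = Φ(z_β) = Φ(2.444) ≈ 0.993

Effect size d = 0.36 is small by Cohen's convention (0.2/0.5/0.8).

Threshold: power ≥ 0.80 is conventionally adequate.
Power ≈ 0.99 → the study is adequately powered (power ≥ 0.80).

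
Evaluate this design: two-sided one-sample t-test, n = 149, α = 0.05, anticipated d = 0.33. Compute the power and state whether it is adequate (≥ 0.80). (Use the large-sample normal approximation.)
Power ≈ 0.98; the study is adequately powered (power ≥ 0.80)

Power calculation (one-sample t-test, normal approximation):
z_β = d · √n - z_{α/2}
z_β = 0.33 · √149 - 1.960
z_β = 0.33 · 12.207 - 1.960
z_β = 2.068

Power = Φ(z_β) = Φ(2.068) ≈ 0.981

Effect size d = 0.33 is small by Cohen's convention (0.2/0.5/0.8).

Threshold: power ≥ 0.80 is conventionally adequate.
Power ≈ 0.98 → the study is adequately powered (power ≥ 0.80).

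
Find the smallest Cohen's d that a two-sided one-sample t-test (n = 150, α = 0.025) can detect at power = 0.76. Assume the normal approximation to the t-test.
d ≈ 0.24

Minimum detectable effect (one-sample t-test, normal approximation):
d = (z_{α/2} + z_β) / √n
d = (2.241 + 0.706) / √150
d = 2.948 / 12.247
d ≈ 0.24

By Cohen's convention (0.2 small / 0.5 medium / 0.8 large): small effect.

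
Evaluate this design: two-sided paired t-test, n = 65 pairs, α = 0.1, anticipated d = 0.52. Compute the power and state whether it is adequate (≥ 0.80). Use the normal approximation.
Power ≈ 0.99; the study is adequately powered (power ≥ 0.80)

Power calculation (paired t-test, normal approximation):
z_β = d · √n - z_{α/2}
z_β = 0.52 · √65 - 1.645
z_β = 0.52 · 8.062 - 1.645
z_β = 2.548

Power = Φ(z_β) = Φ(2.548) ≈ 0.995

Effect size d = 0.52 is medium by Cohen's convention (0.2/0.5/0.8).

Threshold: power ≥ 0.80 is conventionally adequate.
Power ≈ 0.99 → the study is adequately powered (power ≥ 0.80).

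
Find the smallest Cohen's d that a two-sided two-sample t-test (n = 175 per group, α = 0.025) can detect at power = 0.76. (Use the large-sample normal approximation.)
d ≈ 0.32

Minimum detectable effect (two-sample t-test, normal approximation):
d = (z_{α/2} + z_β) / √(n/2)
d = (2.241 + 0.706) / √(175/2)
d = 2.948 / 9.354
d ≈ 0.32

By Cohen's convention (0.2 small / 0.5 medium / 0.8 large): small effect.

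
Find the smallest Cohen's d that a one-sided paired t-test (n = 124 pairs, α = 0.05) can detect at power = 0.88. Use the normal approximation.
d ≈ 0.25

Minimum detectable effect (paired t-test, normal approximation):
d = (z_α + z_β) / √n
d = (1.645 + 1.175) / √124
d = 2.820 / 11.136
d ≈ 0.25

By Cohen's convention (0.2 small / 0.5 medium / 0.8 large): small effect.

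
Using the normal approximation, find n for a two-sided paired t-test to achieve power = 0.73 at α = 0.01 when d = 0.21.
n = 231 pairs

Sample size formula (paired t-test, normal approximation):
n = ((z_{α/2} + z_β) / d)²

z_{α/2} = 2.576 (for α = 0.01, two-sided)
z_β = 0.613 (for power = 0.73)
d = 0.21

n = ((2.576 + 0.613) / 0.21)²
n = (15.186)²
n ≈ 230.61
Round up to the next whole number: n = 231 pairs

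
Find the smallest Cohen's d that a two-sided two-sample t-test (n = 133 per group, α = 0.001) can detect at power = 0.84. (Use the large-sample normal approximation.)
d ≈ 0.53

Minimum detectable effect (two-sample t-test, normal approximation):
d = (z_{α/2} + z_β) / √(n/2)
d = (3.291 + 0.994) / √(133/2)
d = 4.285 / 8.155
d ≈ 0.53

By Cohen's convention (0.2 small / 0.5 medium / 0.8 large): medium effect.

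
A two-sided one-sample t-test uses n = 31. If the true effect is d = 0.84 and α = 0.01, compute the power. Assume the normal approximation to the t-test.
Power ≈ 0.98

Power calculation (one-sample t-test, normal approximation):
z_β = d · √n - z_{α/2}
z_β = 0.84 · √31 - 2.576
z_β = 0.84 · 5.568 - 2.576
z_β = 2.101

Power = Φ(z_β) = Φ(2.101) ≈ 0.982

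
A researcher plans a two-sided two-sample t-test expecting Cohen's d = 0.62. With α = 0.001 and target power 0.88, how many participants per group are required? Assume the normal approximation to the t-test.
n = 104 per group

Sample size formula (two-sample t-test, normal approximation):
n = 2 · ((z_{α/2} + z_β) / d)²

z_{α/2} = 3.291 (for α = 0.001, two-sided)
z_β = 1.175 (for power = 0.88)
d = 0.62

n = 2 · ((3.291 + 1.175) / 0.62)²
n = 2 · (7.203)²
n ≈ 103.77
Round up to the next whole number: n = 104 per group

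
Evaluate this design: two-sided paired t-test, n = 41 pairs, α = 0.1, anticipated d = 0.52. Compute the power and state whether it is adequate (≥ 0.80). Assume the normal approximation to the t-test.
Power ≈ 0.95; the study is adequately powered (power ≥ 0.80)

Power calculation (paired t-test, normal approximation):
z_β = d · √n - z_{α/2}
z_β = 0.52 · √41 - 1.645
z_β = 0.52 · 6.403 - 1.645
z_β = 1.685

Power = Φ(z_β) = Φ(1.685) ≈ 0.954

Effect size d = 0.52 is medium by Cohen's convention (0.2/0.5/0.8).

Threshold: power ≥ 0.80 is conventionally adequate.
Power ≈ 0.95 → the study is adequately powered (power ≥ 0.80).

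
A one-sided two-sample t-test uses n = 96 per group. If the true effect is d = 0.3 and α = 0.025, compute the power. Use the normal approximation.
Power ≈ 0.55

Power calculation (two-sample t-test, normal approximation):
z_β = d · √(n/2) - z_α
z_β = 0.3 · √(96/2) - 1.960
z_β = 0.3 · 6.928 - 1.960
z_β = 0.118

Power = Φ(z_β) = Φ(0.118) ≈ 0.547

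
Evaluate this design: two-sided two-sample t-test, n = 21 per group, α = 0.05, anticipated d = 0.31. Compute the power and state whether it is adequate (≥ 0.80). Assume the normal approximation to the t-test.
Power ≈ 0.17; the study is underpowered (power < 0.80)

Power calculation (two-sample t-test, normal approximation):
z_β = d · √(n/2) - z_{α/2}
z_β = 0.31 · √(21/2) - 1.960
z_β = 0.31 · 3.240 - 1.960
z_β = -0.955

Power = Φ(z_β) = Φ(-0.955) ≈ 0.170

Effect size d = 0.31 is small by Cohen's convention (0.2/0.5/0.8).

Threshold: power ≥ 0.80 is conventionally adequate.
Power ≈ 0.17 → the study is underpowered (power < 0.80).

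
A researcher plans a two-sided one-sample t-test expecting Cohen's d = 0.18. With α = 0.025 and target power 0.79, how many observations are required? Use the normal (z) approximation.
n = 287

Sample size formula (one-sample t-test, normal approximation):
n = ((z_{α/2} + z_β) / d)²

z_{α/2} = 2.241 (for α = 0.025, two-sided)
z_β = 0.806 (for power = 0.79)
d = 0.18

n = ((2.241 + 0.806) / 0.18)²
n = (16.928)²
n ≈ 286.56
Round up to the next whole number: n = 287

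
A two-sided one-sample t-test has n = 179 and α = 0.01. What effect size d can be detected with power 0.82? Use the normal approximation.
d ≈ 0.26

Minimum detectable effect (one-sample t-test, normal approximation):
d = (z_{α/2} + z_β) / √n
d = (2.576 + 0.915) / √179
d = 3.491 / 13.379
d ≈ 0.26

By Cohen's convention (0.2 small / 0.5 medium / 0.8 large): small effect.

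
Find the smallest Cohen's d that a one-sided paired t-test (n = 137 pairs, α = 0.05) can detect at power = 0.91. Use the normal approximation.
d ≈ 0.26

Minimum detectable effect (paired t-test, normal approximation):
d = (z_α + z_β) / √n
d = (1.645 + 1.341) / √137
d = 2.986 / 11.705
d ≈ 0.26

By Cohen's convention (0.2 small / 0.5 medium / 0.8 large): small effect.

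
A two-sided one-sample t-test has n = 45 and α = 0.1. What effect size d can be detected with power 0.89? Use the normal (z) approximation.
d ≈ 0.43

Minimum detectable effect (one-sample t-test, normal approximation):
d = (z_{α/2} + z_β) / √n
d = (1.645 + 1.227) / √45
d = 2.871 / 6.708
d ≈ 0.43

By Cohen's convention (0.2 small / 0.5 medium / 0.8 large): small effect.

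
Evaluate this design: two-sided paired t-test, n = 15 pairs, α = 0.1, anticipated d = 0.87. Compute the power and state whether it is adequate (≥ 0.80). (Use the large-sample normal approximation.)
Power ≈ 0.96; the study is adequately powered (power ≥ 0.80)

Power calculation (paired t-test, normal approximation):
z_β = d · √n - z_{α/2}
z_β = 0.87 · √15 - 1.645
z_β = 0.87 · 3.873 - 1.645
z_β = 1.725

Power = Φ(z_β) = Φ(1.725) ≈ 0.958

Effect size d = 0.87 is large by Cohen's convention (0.2/0.5/0.8).

Threshold: power ≥ 0.80 is conventionally adequate.
Power ≈ 0.96 → the study is adequately powered (power ≥ 0.80).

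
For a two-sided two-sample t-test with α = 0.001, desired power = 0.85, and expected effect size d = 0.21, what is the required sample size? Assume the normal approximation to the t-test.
n = 850 per group

Sample size formula (two-sample t-test, normal approximation):
n = 2 · ((z_{α/2} + z_β) / d)²

z_{α/2} = 3.291 (for α = 0.001, two-sided)
z_β = 1.036 (for power = 0.85)
d = 0.21

n = 2 · ((3.291 + 1.036) / 0.21)²
n = 2 · (20.605)²
n ≈ 849.13
Round up to the next whole number: n = 850 per group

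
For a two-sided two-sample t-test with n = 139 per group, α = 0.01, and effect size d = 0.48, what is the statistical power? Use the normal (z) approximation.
Power ≈ 0.92

Power calculation (two-sample t-test, normal approximation):
z_β = d · √(n/2) - z_{α/2}
z_β = 0.48 · √(139/2) - 2.576
z_β = 0.48 · 8.337 - 2.576
z_β = 1.426

Power = Φ(z_β) = Φ(1.426) ≈ 0.923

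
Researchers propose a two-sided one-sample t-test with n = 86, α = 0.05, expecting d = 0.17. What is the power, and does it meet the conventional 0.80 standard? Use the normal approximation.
Power ≈ 0.35; the study is underpowered (power < 0.80)

Power calculation (one-sample t-test, normal approximation):
z_β = d · √n - z_{α/2}
z_β = 0.17 · √86 - 1.960
z_β = 0.17 · 9.274 - 1.960
z_β = -0.383

Power = Φ(z_β) = Φ(-0.383) ≈ 0.351

Effect size d = 0.17 is very small by Cohen's convention (0.2/0.5/0.8).

Threshold: power ≥ 0.80 is conventionally adequate.
Power ≈ 0.35 → the study is underpowered (power < 0.80).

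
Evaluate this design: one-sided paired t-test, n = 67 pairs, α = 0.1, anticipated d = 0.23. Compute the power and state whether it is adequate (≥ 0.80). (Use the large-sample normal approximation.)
Power ≈ 0.73; the study is underpowered (power < 0.80)

Power calculation (paired t-test, normal approximation):
z_β = d · √n - z_α
z_β = 0.23 · √67 - 1.282
z_β = 0.23 · 8.185 - 1.282
z_β = 0.601

Power = Φ(z_β) = Φ(0.601) ≈ 0.726

Effect size d = 0.23 is small by Cohen's convention (0.2/0.5/0.8).

Threshold: power ≥ 0.80 is conventionally adequate.
Power ≈ 0.73 → the study is underpowered (power < 0.80).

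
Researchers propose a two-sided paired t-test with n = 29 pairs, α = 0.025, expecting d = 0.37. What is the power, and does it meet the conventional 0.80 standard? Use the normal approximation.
Power ≈ 0.40; the study is underpowered (power < 0.80)

Power calculation (paired t-test, normal approximation):
z_β = d · √n - z_{α/2}
z_β = 0.37 · √29 - 2.241
z_β = 0.37 · 5.385 - 2.241
z_β = -0.249

Power = Φ(z_β) = Φ(-0.249) ≈ 0.402

Effect size d = 0.37 is small by Cohen's convention (0.2/0.5/0.8).

Threshold: power ≥ 0.80 is conventionally adequate.
Power ≈ 0.40 → the study is underpowered (power < 0.80).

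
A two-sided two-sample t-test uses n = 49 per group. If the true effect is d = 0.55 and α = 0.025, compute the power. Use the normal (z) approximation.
Power ≈ 0.68

Power calculation (two-sample t-test, normal approximation):
z_β = d · √(n/2) - z_{α/2}
z_β = 0.55 · √(49/2) - 2.241
z_β = 0.55 · 4.950 - 2.241
z_β = 0.481

Power = Φ(z_β) = Φ(0.481) ≈ 0.685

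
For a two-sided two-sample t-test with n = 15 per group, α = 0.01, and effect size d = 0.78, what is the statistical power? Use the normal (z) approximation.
Power ≈ 0.33

Power calculation (two-sample t-test, normal approximation):
z_β = d · √(n/2) - z_{α/2}
z_β = 0.78 · √(15/2) - 2.576
z_β = 0.78 · 2.739 - 2.576
z_β = -0.440

Power = Φ(z_β) = Φ(-0.440) ≈ 0.330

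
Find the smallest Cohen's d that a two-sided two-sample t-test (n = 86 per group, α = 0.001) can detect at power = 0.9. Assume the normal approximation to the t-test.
d ≈ 0.70

Minimum detectable effect (two-sample t-test, normal approximation):
d = (z_{α/2} + z_β) / √(n/2)
d = (3.291 + 1.282) / √(86/2)
d = 4.572 / 6.557
d ≈ 0.70

By Cohen's convention (0.2 small / 0.5 medium / 0.8 large): medium effect.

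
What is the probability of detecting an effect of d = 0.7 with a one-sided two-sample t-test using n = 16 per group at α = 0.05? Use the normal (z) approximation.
Power ≈ 0.63

Power calculation (two-sample t-test, normal approximation):
z_β = d · √(n/2) - z_α
z_β = 0.7 · √(16/2) - 1.645
z_β = 0.7 · 2.828 - 1.645
z_β = 0.335

Power = Φ(z_β) = Φ(0.335) ≈ 0.631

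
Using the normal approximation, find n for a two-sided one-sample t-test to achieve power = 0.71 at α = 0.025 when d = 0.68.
n = 17

Sample size formula (one-sample t-test, normal approximation):
n = ((z_{α/2} + z_β) / d)²

z_{α/2} = 2.241 (for α = 0.025, two-sided)
z_β = 0.553 (for power = 0.71)
d = 0.68

n = ((2.241 + 0.553) / 0.68)²
n = (4.109)²
n ≈ 16.88
Round up to the next whole number: n = 17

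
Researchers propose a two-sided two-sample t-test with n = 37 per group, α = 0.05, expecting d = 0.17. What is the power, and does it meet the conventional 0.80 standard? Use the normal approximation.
Power ≈ 0.11; the study is underpowered (power < 0.80)

Power calculation (two-sample t-test, normal approximation):
z_β = d · √(n/2) - z_{α/2}
z_β = 0.17 · √(37/2) - 1.960
z_β = 0.17 · 4.301 - 1.960
z_β = -1.229

Power = Φ(z_β) = Φ(-1.229) ≈ 0.110

Effect size d = 0.17 is very small by Cohen's convention (0.2/0.5/0.8).

Threshold: power ≥ 0.80 is conventionally adequate.
Power ≈ 0.11 → the study is underpowered (power < 0.80).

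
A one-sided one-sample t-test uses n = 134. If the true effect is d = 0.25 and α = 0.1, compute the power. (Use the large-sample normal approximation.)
Power ≈ 0.95

Power calculation (one-sample t-test, normal approximation):
z_β = d · √n - z_α
z_β = 0.25 · √134 - 1.282
z_β = 0.25 · 11.576 - 1.282
z_β = 1.612

Power = Φ(z_β) = Φ(1.612) ≈ 0.947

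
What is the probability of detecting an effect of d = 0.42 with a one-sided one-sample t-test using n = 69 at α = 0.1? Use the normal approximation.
Power ≈ 0.99

Power calculation (one-sample t-test, normal approximation):
z_β = d · √n - z_α
z_β = 0.42 · √69 - 1.282
z_β = 0.42 · 8.307 - 1.282
z_β = 2.207

Power = Φ(z_β) = Φ(2.207) ≈ 0.986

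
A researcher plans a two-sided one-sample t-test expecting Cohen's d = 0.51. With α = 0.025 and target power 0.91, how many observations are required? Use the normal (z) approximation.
n = 50

Sample size formula (one-sample t-test, normal approximation):
n = ((z_{α/2} + z_β) / d)²

z_{α/2} = 2.241 (for α = 0.025, two-sided)
z_β = 1.341 (for power = 0.91)
d = 0.51

n = ((2.241 + 1.341) / 0.51)²
n = (7.024)²
n ≈ 49.34
Round up to the next whole number: n = 50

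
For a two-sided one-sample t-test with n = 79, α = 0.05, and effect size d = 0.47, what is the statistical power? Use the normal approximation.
Power ≈ 0.99

Power calculation (one-sample t-test, normal approximation):
z_β = d · √n - z_{α/2}
z_β = 0.47 · √79 - 1.960
z_β = 0.47 · 8.888 - 1.960
z_β = 2.217

Power = Φ(z_β) = Φ(2.217) ≈ 0.987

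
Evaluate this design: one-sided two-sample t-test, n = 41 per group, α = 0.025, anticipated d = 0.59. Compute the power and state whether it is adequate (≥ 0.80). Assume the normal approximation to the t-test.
Power ≈ 0.76; the study is underpowered (power < 0.80)

Power calculation (two-sample t-test, normal approximation):
z_β = d · √(n/2) - z_α
z_β = 0.59 · √(41/2) - 1.960
z_β = 0.59 · 4.528 - 1.960
z_β = 0.711

Power = Φ(z_β) = Φ(0.711) ≈ 0.762

Effect size d = 0.59 is medium by Cohen's convention (0.2/0.5/0.8).

Threshold: power ≥ 0.80 is conventionally adequate.
Power ≈ 0.76 → the study is underpowered (power < 0.80).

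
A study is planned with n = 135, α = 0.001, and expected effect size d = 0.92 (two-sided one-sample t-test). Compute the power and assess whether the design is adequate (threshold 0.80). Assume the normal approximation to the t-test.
Power ≈ 1.00; the study is adequately powered (power ≥ 0.80)

Power calculation (one-sample t-test, normal approximation):
z_β = d · √n - z_{α/2}
z_β = 0.92 · √135 - 3.291
z_β = 0.92 · 11.619 - 3.291
z_β = 7.399

Power = Φ(z_β) = Φ(7.399) ≈ 1.000

Effect size d = 0.92 is large by Cohen's convention (0.2/0.5/0.8).

Threshold: power ≥ 0.80 is conventionally adequate.
Power ≈ 1.00 → the study is adequately powered (power ≥ 0.80).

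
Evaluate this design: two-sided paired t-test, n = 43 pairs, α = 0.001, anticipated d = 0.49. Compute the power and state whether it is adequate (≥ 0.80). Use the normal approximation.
Power ≈ 0.47; the study is underpowered (power < 0.80)

Power calculation (paired t-test, normal approximation):
z_β = d · √n - z_{α/2}
z_β = 0.49 · √43 - 3.291
z_β = 0.49 · 6.557 - 3.291
z_β = -0.077

Power = Φ(z_β) = Φ(-0.077) ≈ 0.469

Effect size d = 0.49 is small by Cohen's convention (0.2/0.5/0.8).

Threshold: power ≥ 0.80 is conventionally adequate.
Power ≈ 0.47 → the study is underpowered (power < 0.80).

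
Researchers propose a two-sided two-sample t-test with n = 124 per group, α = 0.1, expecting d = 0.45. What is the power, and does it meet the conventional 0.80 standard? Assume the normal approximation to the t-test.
Power ≈ 0.97; the study is adequately powered (power ≥ 0.80)

Power calculation (two-sample t-test, normal approximation):
z_β = d · √(n/2) - z_{α/2}
z_β = 0.45 · √(124/2) - 1.645
z_β = 0.45 · 7.874 - 1.645
z_β = 1.898

Power = Φ(z_β) = Φ(1.898) ≈ 0.971

Effect size d = 0.45 is small by Cohen's convention (0.2/0.5/0.8).

Threshold: power ≥ 0.80 is conventionally adequate.
Power ≈ 0.97 → the study is adequately powered (power ≥ 0.80).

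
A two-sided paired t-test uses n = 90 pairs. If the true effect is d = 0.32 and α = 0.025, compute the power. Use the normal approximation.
Power ≈ 0.79

Power calculation (paired t-test, normal approximation):
z_β = d · √n - z_{α/2}
z_β = 0.32 · √90 - 2.241
z_β = 0.32 · 9.487 - 2.241
z_β = 0.794

Power = Φ(z_β) = Φ(0.794) ≈ 0.787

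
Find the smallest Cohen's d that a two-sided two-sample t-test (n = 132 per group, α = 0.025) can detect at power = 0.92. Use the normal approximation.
d ≈ 0.45

Minimum detectable effect (two-sample t-test, normal approximation):
d = (z_{α/2} + z_β) / √(n/2)
d = (2.241 + 1.405) / √(132/2)
d = 3.646 / 8.124
d ≈ 0.45

By Cohen's convention (0.2 small / 0.5 medium / 0.8 large): small effect.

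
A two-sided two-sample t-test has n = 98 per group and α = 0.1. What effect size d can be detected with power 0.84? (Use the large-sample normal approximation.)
d ≈ 0.38

Minimum detectable effect (two-sample t-test, normal approximation):
d = (z_{α/2} + z_β) / √(n/2)
d = (1.645 + 0.994) / √(98/2)
d = 2.639 / 7.000
d ≈ 0.38

By Cohen's convention (0.2 small / 0.5 medium / 0.8 large): small effect.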